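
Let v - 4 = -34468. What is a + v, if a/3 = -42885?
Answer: -163119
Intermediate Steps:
v = -34464 (v = 4 - 34468 = -34464)
a = -128655 (a = 3*(-42885) = -128655)
a + v = -128655 - 34464 = -163119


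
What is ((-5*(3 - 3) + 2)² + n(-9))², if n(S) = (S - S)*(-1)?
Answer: 16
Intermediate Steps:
n(S) = 0 (n(S) = 0*(-1) = 0)
((-5*(3 - 3) + 2)² + n(-9))² = ((-5*(3 - 3) + 2)² + 0)² = ((-5*0 + 2)² + 0)² = ((0 + 2)² + 0)² = (2² + 0)² = (4 + 0)² = 4² = 16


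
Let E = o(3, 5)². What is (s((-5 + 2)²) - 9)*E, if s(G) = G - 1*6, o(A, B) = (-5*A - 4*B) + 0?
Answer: -7350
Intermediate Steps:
o(A, B) = -5*A - 4*B
s(G) = -6 + G (s(G) = G - 6 = -6 + G)
E = 1225 (E = (-5*3 - 4*5)² = (-15 - 20)² = (-35)² = 1225)
(s((-5 + 2)²) - 9)*E = ((-6 + (-5 + 2)²) - 9)*1225 = ((-6 + (-3)²) - 9)*1225 = ((-6 + 9) - 9)*1225 = (3 - 9)*1225 = -6*1225 = -7350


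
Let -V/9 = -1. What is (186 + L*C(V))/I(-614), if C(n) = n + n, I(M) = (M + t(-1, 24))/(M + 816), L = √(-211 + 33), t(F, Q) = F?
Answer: -12524/205 - 1212*I*√178/205 ≈ -61.093 - 78.879*I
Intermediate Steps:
V = 9 (V = -9*(-1) = 9)
L = I*√178 (L = √(-178) = I*√178 ≈ 13.342*I)
I(M) = (-1 + M)/(816 + M) (I(M) = (M - 1)/(M + 816) = (-1 + M)/(816 + M))
C(n) = 2*n
(186 + L*C(V))/I(-614) = (186 + (I*√178)*(2*9))/(((-1 - 614)/(816 - 614))) = (186 + (I*√178)*18)/((-615/202)) = (186 + 18*I*√178)/(((1/202)*(-615))) = (186 + 18*I*√178)/(-615/202) = (186 + 18*I*√178)*(-202/615) = -12524/205 - 1212*I*√178/205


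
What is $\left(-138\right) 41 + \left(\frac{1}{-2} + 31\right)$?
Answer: $- \frac{11255}{2} \approx -5627.5$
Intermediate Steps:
$\left(-138\right) 41 + \left(\frac{1}{-2} + 31\right) = -5658 + \left(- \frac{1}{2} + 31\right) = -5658 + \frac{61}{2} = - \frac{11255}{2}$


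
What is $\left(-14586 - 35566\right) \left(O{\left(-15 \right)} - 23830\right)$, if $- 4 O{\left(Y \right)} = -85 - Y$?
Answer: $1194244500$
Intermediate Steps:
$O{\left(Y \right)} = \frac{85}{4} + \frac{Y}{4}$ ($O{\left(Y \right)} = - \frac{-85 - Y}{4} = \frac{85}{4} + \frac{Y}{4}$)
$\left(-14586 - 35566\right) \left(O{\left(-15 \right)} - 23830\right) = \left(-14586 - 35566\right) \left(\left(\frac{85}{4} + \frac{1}{4} \left(-15\right)\right) - 23830\right) = - 50152 \left(\left(\frac{85}{4} - \frac{15}{4}\right) - 23830\right) = - 50152 \left(\frac{35}{2} - 23830\right) = \left(-50152\right) \left(- \frac{47625}{2}\right) = 1194244500$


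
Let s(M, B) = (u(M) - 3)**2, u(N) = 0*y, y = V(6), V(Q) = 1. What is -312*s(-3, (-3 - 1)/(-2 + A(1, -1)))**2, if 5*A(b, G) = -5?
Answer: -25272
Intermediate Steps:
A(b, G) = -1 (A(b, G) = (1/5)*(-5) = -1)
y = 1
u(N) = 0 (u(N) = 0*1 = 0)
s(M, B) = 9 (s(M, B) = (0 - 3)**2 = (-3)**2 = 9)
-312*s(-3, (-3 - 1)/(-2 + A(1, -1)))**2 = -312*9**2 = -312*81 = -25272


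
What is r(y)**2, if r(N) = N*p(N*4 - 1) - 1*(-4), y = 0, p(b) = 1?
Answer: 16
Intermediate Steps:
r(N) = 4 + N (r(N) = N*1 - 1*(-4) = N + 4 = 4 + N)
r(y)**2 = (4 + 0)**2 = 4**2 = 16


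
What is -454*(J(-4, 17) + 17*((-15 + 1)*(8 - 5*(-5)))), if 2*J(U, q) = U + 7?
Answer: 3565035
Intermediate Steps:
J(U, q) = 7/2 + U/2 (J(U, q) = (U + 7)/2 = (7 + U)/2 = 7/2 + U/2)
-454*(J(-4, 17) + 17*((-15 + 1)*(8 - 5*(-5)))) = -454*((7/2 + (½)*(-4)) + 17*((-15 + 1)*(8 - 5*(-5)))) = -454*((7/2 - 2) + 17*(-14*(8 + 25))) = -454*(3/2 + 17*(-14*33)) = -454*(3/2 + 17*(-462)) = -454*(3/2 - 7854) = -454*(-15705/2) = 3565035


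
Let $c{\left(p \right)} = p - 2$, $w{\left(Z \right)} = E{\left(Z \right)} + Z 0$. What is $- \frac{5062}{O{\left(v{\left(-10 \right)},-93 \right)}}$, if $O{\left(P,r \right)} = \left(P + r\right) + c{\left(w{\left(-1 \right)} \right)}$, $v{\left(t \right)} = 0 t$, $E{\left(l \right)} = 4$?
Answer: $\frac{5062}{91} \approx 55.626$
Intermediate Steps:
$w{\left(Z \right)} = 4$ ($w{\left(Z \right)} = 4 + Z 0 = 4 + 0 = 4$)
$c{\left(p \right)} = -2 + p$
$v{\left(t \right)} = 0$
$O{\left(P,r \right)} = 2 + P + r$ ($O{\left(P,r \right)} = \left(P + r\right) + \left(-2 + 4\right) = \left(P + r\right) + 2 = 2 + P + r$)
$- \frac{5062}{O{\left(v{\left(-10 \right)},-93 \right)}} = - \frac{5062}{2 + 0 - 93} = - \frac{5062}{-91} = \left(-5062\right) \left(- \frac{1}{91}\right) = \frac{5062}{91}$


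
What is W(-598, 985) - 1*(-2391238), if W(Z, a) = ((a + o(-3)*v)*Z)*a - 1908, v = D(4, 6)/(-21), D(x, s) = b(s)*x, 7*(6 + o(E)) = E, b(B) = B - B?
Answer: -577805220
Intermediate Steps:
b(B) = 0
o(E) = -6 + E/7
D(x, s) = 0 (D(x, s) = 0*x = 0)
v = 0 (v = 0/(-21) = 0*(-1/21) = 0)
W(Z, a) = -1908 + Z*a**2 (W(Z, a) = ((a + (-6 + (1/7)*(-3))*0)*Z)*a - 1908 = ((a + (-6 - 3/7)*0)*Z)*a - 1908 = ((a - 45/7*0)*Z)*a - 1908 = ((a + 0)*Z)*a - 1908 = (a*Z)*a - 1908 = (Z*a)*a - 1908 = Z*a**2 - 1908 = -1908 + Z*a**2)
W(-598, 985) - 1*(-2391238) = (-1908 - 598*985**2) - 1*(-2391238) = (-1908 - 598*970225) + 2391238 = (-1908 - 580194550) + 2391238 = -580196458 + 2391238 = -577805220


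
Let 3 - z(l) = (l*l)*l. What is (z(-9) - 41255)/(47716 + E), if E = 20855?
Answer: -40523/68571 ≈ -0.59096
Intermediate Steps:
z(l) = 3 - l³ (z(l) = 3 - l*l*l = 3 - l²*l = 3 - l³)
(z(-9) - 41255)/(47716 + E) = ((3 - 1*(-9)³) - 41255)/(47716 + 20855) = ((3 - 1*(-729)) - 41255)/68571 = ((3 + 729) - 41255)*(1/68571) = (732 - 41255)*(1/68571) = -40523*1/68571 = -40523/68571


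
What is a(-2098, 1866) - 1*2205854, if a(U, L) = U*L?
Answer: -6120722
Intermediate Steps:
a(U, L) = L*U
a(-2098, 1866) - 1*2205854 = 1866*(-2098) - 1*2205854 = -3914868 - 2205854 = -6120722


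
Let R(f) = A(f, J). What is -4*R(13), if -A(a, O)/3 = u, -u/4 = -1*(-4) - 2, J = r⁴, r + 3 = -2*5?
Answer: -96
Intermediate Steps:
r = -13 (r = -3 - 2*5 = -3 - 10 = -13)
J = 28561 (J = (-13)⁴ = 28561)
u = -8 (u = -4*(-1*(-4) - 2) = -4*(4 - 2) = -4*2 = -8)
A(a, O) = 24 (A(a, O) = -3*(-8) = 24)
R(f) = 24
-4*R(13) = -4*24 = -96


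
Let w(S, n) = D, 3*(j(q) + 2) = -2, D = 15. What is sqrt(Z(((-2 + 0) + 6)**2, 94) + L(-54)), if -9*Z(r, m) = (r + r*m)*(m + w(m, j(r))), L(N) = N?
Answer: I*sqrt(166166)/3 ≈ 135.88*I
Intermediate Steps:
j(q) = -8/3 (j(q) = -2 + (1/3)*(-2) = -2 - 2/3 = -8/3)
w(S, n) = 15
Z(r, m) = -(15 + m)*(r + m*r)/9 (Z(r, m) = -(r + r*m)*(m + 15)/9 = -(r + m*r)*(15 + m)/9 = -(15 + m)*(r + m*r)/9)
sqrt(Z(((-2 + 0) + 6)**2, 94) + L(-54)) = sqrt(-((-2 + 0) + 6)**2*(15 + 94**2 + 16*94)/9 - 54) = sqrt(-(-2 + 6)**2*(15 + 8836 + 1504)/9 - 54) = sqrt(-1/9*4**2*10355 - 54) = sqrt(-1/9*16*10355 - 54) = sqrt(-165680/9 - 54) = sqrt(-166166/9) = I*sqrt(166166)/3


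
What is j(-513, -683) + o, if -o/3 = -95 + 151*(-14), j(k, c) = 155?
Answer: 6782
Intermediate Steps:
o = 6627 (o = -3*(-95 + 151*(-14)) = -3*(-95 - 2114) = -3*(-2209) = 6627)
j(-513, -683) + o = 155 + 6627 = 6782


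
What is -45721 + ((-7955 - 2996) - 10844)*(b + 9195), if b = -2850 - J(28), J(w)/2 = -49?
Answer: -140470906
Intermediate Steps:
J(w) = -98 (J(w) = 2*(-49) = -98)
b = -2752 (b = -2850 - 1*(-98) = -2850 + 98 = -2752)
-45721 + ((-7955 - 2996) - 10844)*(b + 9195) = -45721 + ((-7955 - 2996) - 10844)*(-2752 + 9195) = -45721 + (-10951 - 10844)*6443 = -45721 - 21795*6443 = -45721 - 140425185 = -140470906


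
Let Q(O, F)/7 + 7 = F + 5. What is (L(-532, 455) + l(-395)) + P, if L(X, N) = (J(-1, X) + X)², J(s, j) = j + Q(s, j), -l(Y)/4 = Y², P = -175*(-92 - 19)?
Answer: 22454529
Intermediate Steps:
P = 19425 (P = -175*(-111) = 19425)
l(Y) = -4*Y²
Q(O, F) = -14 + 7*F (Q(O, F) = -49 + 7*(F + 5) = -49 + 7*(5 + F) = -49 + (35 + 7*F) = -14 + 7*F)
J(s, j) = -14 + 8*j (J(s, j) = j + (-14 + 7*j) = -14 + 8*j)
L(X, N) = (-14 + 9*X)² (L(X, N) = ((-14 + 8*X) + X)² = (-14 + 9*X)²)
(L(-532, 455) + l(-395)) + P = ((-14 + 9*(-532))² - 4*(-395)²) + 19425 = ((-14 - 4788)² - 4*156025) + 19425 = ((-4802)² - 624100) + 19425 = (23059204 - 624100) + 19425 = 22435104 + 19425 = 22454529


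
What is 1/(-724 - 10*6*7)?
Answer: -1/1144 ≈ -0.00087413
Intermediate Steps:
1/(-724 - 10*6*7) = 1/(-724 - 60*7) = 1/(-724 - 420) = 1/(-1144) = -1/1144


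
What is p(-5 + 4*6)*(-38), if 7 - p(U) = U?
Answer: 456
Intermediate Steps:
p(U) = 7 - U
p(-5 + 4*6)*(-38) = (7 - (-5 + 4*6))*(-38) = (7 - (-5 + 24))*(-38) = (7 - 1*19)*(-38) = (7 - 19)*(-38) = -12*(-38) = 456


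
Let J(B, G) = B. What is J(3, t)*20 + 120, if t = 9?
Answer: 180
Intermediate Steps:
J(3, t)*20 + 120 = 3*20 + 120 = 60 + 120 = 180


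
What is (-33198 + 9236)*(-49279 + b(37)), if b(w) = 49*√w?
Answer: 1180823398 - 1174138*√37 ≈ 1.1737e+9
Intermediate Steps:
(-33198 + 9236)*(-49279 + b(37)) = (-33198 + 9236)*(-49279 + 49*√37) = -23962*(-49279 + 49*√37) = 1180823398 - 1174138*√37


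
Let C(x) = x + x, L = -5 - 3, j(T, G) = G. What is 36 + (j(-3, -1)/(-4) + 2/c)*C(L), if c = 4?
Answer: 24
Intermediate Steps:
L = -8
C(x) = 2*x
36 + (j(-3, -1)/(-4) + 2/c)*C(L) = 36 + (-1/(-4) + 2/4)*(2*(-8)) = 36 + (-1*(-¼) + 2*(¼))*(-16) = 36 + (¼ + ½)*(-16) = 36 + (¾)*(-16) = 36 - 12 = 24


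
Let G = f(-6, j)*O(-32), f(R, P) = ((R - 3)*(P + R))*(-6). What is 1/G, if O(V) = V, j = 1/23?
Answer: 23/236736 ≈ 9.7155e-5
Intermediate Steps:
j = 1/23 ≈ 0.043478
f(R, P) = -6*(-3 + R)*(P + R) (f(R, P) = ((-3 + R)*(P + R))*(-6) = -6*(-3 + R)*(P + R))
G = 236736/23 (G = (-6*(-6)² + 18*(1/23) + 18*(-6) - 6*1/23*(-6))*(-32) = (-6*36 + 18/23 - 108 + 36/23)*(-32) = (-216 + 18/23 - 108 + 36/23)*(-32) = -7398/23*(-32) = 236736/23 ≈ 10293.)
1/G = 1/(236736/23) = 23/236736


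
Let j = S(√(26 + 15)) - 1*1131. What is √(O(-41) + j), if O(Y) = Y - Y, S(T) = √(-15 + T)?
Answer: √(-1131 + √(-15 + √41)) ≈ 0.0436 + 33.63*I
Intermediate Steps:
O(Y) = 0
j = -1131 + √(-15 + √41) (j = √(-15 + √(26 + 15)) - 1*1131 = √(-15 + √41) - 1131 = -1131 + √(-15 + √41) ≈ -1131.0 + 2.932*I)
√(O(-41) + j) = √(0 + (-1131 + I*√(15 - √41))) = √(-1131 + I*√(15 - √41))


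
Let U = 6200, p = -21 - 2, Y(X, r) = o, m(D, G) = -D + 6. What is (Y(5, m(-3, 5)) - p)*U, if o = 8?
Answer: 192200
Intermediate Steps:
m(D, G) = 6 - D
Y(X, r) = 8
p = -23
(Y(5, m(-3, 5)) - p)*U = (8 - 1*(-23))*6200 = (8 + 23)*6200 = 31*6200 = 192200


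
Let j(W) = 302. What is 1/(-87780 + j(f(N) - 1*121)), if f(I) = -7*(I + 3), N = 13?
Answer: -1/87478 ≈ -1.1431e-5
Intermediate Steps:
f(I) = -21 - 7*I (f(I) = -7*(3 + I) = -21 - 7*I)
1/(-87780 + j(f(N) - 1*121)) = 1/(-87780 + 302) = 1/(-87478) = -1/87478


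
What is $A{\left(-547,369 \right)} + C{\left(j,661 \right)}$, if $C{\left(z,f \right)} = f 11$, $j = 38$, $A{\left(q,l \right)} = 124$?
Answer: $7395$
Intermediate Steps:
$C{\left(z,f \right)} = 11 f$
$A{\left(-547,369 \right)} + C{\left(j,661 \right)} = 124 + 11 \cdot 661 = 124 + 7271 = 7395$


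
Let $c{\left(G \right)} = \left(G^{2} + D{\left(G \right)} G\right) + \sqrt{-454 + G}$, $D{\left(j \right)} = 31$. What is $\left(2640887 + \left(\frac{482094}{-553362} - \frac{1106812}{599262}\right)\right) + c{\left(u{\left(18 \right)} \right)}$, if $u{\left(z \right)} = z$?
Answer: $\frac{73002749698364872}{27634068237} + 2 i \sqrt{109} \approx 2.6418 \cdot 10^{6} + 20.881 i$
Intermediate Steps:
$c{\left(G \right)} = G^{2} + \sqrt{-454 + G} + 31 G$ ($c{\left(G \right)} = \left(G^{2} + 31 G\right) + \sqrt{-454 + G} = G^{2} + \sqrt{-454 + G} + 31 G$)
$\left(2640887 + \left(\frac{482094}{-553362} - \frac{1106812}{599262}\right)\right) + c{\left(u{\left(18 \right)} \right)} = \left(2640887 + \left(\frac{482094}{-553362} - \frac{1106812}{599262}\right)\right) + \left(18^{2} + \sqrt{-454 + 18} + 31 \cdot 18\right) = \left(2640887 + \left(482094 \left(- \frac{1}{553362}\right) - \frac{553406}{299631}\right)\right) + \left(324 + \sqrt{-436} + 558\right) = \left(2640887 - \frac{75114026381}{27634068237}\right) + \left(324 + 2 i \sqrt{109} + 558\right) = \left(2640887 - \frac{75114026381}{27634068237}\right) + \left(882 + 2 i \sqrt{109}\right) = \frac{72978376450179838}{27634068237} + \left(882 + 2 i \sqrt{109}\right) = \frac{73002749698364872}{27634068237} + 2 i \sqrt{109}$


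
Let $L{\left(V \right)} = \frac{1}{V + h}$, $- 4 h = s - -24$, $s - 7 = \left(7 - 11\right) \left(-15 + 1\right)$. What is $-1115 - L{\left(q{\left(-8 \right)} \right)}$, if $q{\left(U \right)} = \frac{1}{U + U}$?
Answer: $- \frac{389119}{349} \approx -1115.0$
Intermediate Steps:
$s = 63$ ($s = 7 + \left(7 - 11\right) \left(-15 + 1\right) = 7 - -56 = 7 + 56 = 63$)
$q{\left(U \right)} = \frac{1}{2 U}$
$h = - \frac{87}{4}$ ($h = - \frac{63 - -24}{4} = - \frac{63 + 24}{4} = \left(- \frac{1}{4}\right) 87 = - \frac{87}{4} \approx -21.75$)
$L{\left(V \right)} = \frac{1}{- \frac{87}{4} + V}$ ($L{\left(V \right)} = \frac{1}{V - \frac{87}{4}} = \frac{1}{- \frac{87}{4} + V}$)
$-1115 - L{\left(q{\left(-8 \right)} \right)} = -1115 - \frac{4}{-87 + 4 \frac{1}{2 \left(-8\right)}} = -1115 - \frac{4}{-87 + 4 \cdot \frac{1}{2} \left(- \frac{1}{8}\right)} = -1115 - \frac{4}{-87 + 4 \left(- \frac{1}{16}\right)} = -1115 - \frac{4}{-87 - \frac{1}{4}} = -1115 - \frac{4}{- \frac{349}{4}} = -1115 - 4 \left(- \frac{4}{349}\right) = -1115 - - \frac{16}{349} = -1115 + \frac{16}{349} = - \frac{389119}{349}$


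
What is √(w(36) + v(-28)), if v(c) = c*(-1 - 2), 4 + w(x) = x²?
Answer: 4*√86 ≈ 37.094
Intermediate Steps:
w(x) = -4 + x²
v(c) = -3*c (v(c) = c*(-3) = -3*c)
√(w(36) + v(-28)) = √((-4 + 36²) - 3*(-28)) = √((-4 + 1296) + 84) = √(1292 + 84) = √1376 = 4*√86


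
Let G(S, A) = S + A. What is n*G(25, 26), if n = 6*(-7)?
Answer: -2142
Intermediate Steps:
G(S, A) = A + S
n = -42
n*G(25, 26) = -42*(26 + 25) = -42*51 = -2142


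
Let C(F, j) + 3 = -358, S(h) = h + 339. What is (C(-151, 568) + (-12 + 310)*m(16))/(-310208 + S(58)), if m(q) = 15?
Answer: -4109/309811 ≈ -0.013263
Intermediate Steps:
S(h) = 339 + h
C(F, j) = -361 (C(F, j) = -3 - 358 = -361)
(C(-151, 568) + (-12 + 310)*m(16))/(-310208 + S(58)) = (-361 + (-12 + 310)*15)/(-310208 + (339 + 58)) = (-361 + 298*15)/(-310208 + 397) = (-361 + 4470)/(-309811) = 4109*(-1/309811) = -4109/309811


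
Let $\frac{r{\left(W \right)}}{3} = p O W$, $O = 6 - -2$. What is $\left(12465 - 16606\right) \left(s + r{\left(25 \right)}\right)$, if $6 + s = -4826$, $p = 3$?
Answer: $12555512$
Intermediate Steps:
$O = 8$ ($O = 6 + 2 = 8$)
$s = -4832$ ($s = -6 - 4826 = -4832$)
$r{\left(W \right)} = 72 W$ ($r{\left(W \right)} = 3 \cdot 3 \cdot 8 W = 3 \cdot 24 W = 72 W$)
$\left(12465 - 16606\right) \left(s + r{\left(25 \right)}\right) = \left(12465 - 16606\right) \left(-4832 + 72 \cdot 25\right) = - 4141 \left(-4832 + 1800\right) = \left(-4141\right) \left(-3032\right) = 12555512$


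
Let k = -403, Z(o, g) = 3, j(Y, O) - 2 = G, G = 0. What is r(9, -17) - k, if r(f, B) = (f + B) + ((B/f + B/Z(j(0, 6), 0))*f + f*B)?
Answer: 174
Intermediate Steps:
j(Y, O) = 2 (j(Y, O) = 2 + 0 = 2)
r(f, B) = B + f + B*f + f*(B/3 + B/f) (r(f, B) = (f + B) + ((B/f + B/3)*f + f*B) = (B + f) + ((B/f + B*(1/3))*f + B*f) = (B + f) + ((B/f + B/3)*f + B*f) = (B + f) + ((B/3 + B/f)*f + B*f) = (B + f) + (f*(B/3 + B/f) + B*f) = (B + f) + (B*f + f*(B/3 + B/f)) = B + f + B*f + f*(B/3 + B/f))
r(9, -17) - k = (9 + 2*(-17) + (4/3)*(-17)*9) - 1*(-403) = (9 - 34 - 204) + 403 = -229 + 403 = 174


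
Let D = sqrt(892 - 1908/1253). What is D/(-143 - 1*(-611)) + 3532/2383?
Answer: 3532/2383 + sqrt(349514326)/293202 ≈ 1.5459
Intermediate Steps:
D = 2*sqrt(349514326)/1253 (D = sqrt(892 - 1908*1/1253) = sqrt(892 - 1908/1253) = sqrt(1115768/1253) = 2*sqrt(349514326)/1253 ≈ 29.841)
D/(-143 - 1*(-611)) + 3532/2383 = (2*sqrt(349514326)/1253)/(-143 - 1*(-611)) + 3532/2383 = (2*sqrt(349514326)/1253)/(-143 + 611) + 3532*(1/2383) = (2*sqrt(349514326)/1253)/468 + 3532/2383 = (2*sqrt(349514326)/1253)*(1/468) + 3532/2383 = sqrt(349514326)/293202 + 3532/2383 = 3532/2383 + sqrt(349514326)/293202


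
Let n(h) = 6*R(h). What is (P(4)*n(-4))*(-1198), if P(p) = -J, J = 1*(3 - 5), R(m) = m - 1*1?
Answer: 71880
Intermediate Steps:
R(m) = -1 + m (R(m) = m - 1 = -1 + m)
n(h) = -6 + 6*h (n(h) = 6*(-1 + h) = -6 + 6*h)
J = -2 (J = 1*(-2) = -2)
P(p) = 2 (P(p) = -1*(-2) = 2)
(P(4)*n(-4))*(-1198) = (2*(-6 + 6*(-4)))*(-1198) = (2*(-6 - 24))*(-1198) = (2*(-30))*(-1198) = -60*(-1198) = 71880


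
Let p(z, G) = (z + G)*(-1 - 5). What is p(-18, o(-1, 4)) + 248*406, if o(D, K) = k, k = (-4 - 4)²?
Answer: 100412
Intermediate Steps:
k = 64 (k = (-8)² = 64)
o(D, K) = 64
p(z, G) = -6*G - 6*z (p(z, G) = (G + z)*(-6) = -6*G - 6*z)
p(-18, o(-1, 4)) + 248*406 = (-6*64 - 6*(-18)) + 248*406 = (-384 + 108) + 100688 = -276 + 100688 = 100412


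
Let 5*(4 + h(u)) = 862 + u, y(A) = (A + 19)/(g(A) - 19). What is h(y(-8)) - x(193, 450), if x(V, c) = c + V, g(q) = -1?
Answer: -47471/100 ≈ -474.71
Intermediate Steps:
x(V, c) = V + c
y(A) = -19/20 - A/20 (y(A) = (A + 19)/(-1 - 19) = (19 + A)/(-20) = (19 + A)*(-1/20) = -19/20 - A/20)
h(u) = 842/5 + u/5 (h(u) = -4 + (862 + u)/5 = -4 + (862/5 + u/5) = 842/5 + u/5)
h(y(-8)) - x(193, 450) = (842/5 + (-19/20 - 1/20*(-8))/5) - (193 + 450) = (842/5 + (-19/20 + 2/5)/5) - 1*643 = (842/5 + (1/5)*(-11/20)) - 643 = (842/5 - 11/100) - 643 = 16829/100 - 643 = -47471/100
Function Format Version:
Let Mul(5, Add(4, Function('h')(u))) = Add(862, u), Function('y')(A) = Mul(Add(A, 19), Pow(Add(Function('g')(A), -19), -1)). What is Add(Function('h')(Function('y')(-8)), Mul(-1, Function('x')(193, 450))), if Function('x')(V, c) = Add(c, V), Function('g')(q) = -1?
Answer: Rational(-47471, 100) ≈ -474.71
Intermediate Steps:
Function('x')(V, c) = Add(V, c)
Function('y')(A) = Add(Rational(-19, 20), Mul(Rational(-1, 20), A)) (Function('y')(A) = Mul(Add(A, 19), Pow(Add(-1, -19), -1)) = Mul(Add(19, A), Pow(-20, -1)) = Mul(Add(19, A), Rational(-1, 20)) = Add(Rational(-19, 20), Mul(Rational(-1, 20), A)))
Function('h')(u) = Add(Rational(842, 5), Mul(Rational(1, 5), u)) (Function('h')(u) = Add(-4, Mul(Rational(1, 5), Add(862, u))) = Add(-4, Add(Rational(862, 5), Mul(Rational(1, 5), u))) = Add(Rational(842, 5), Mul(Rational(1, 5), u)))
Add(Function('h')(Function('y')(-8)), Mul(-1, Function('x')(193, 450))) = Add(Add(Rational(842, 5), Mul(Rational(1, 5), Add(Rational(-19, 20), Mul(Rational(-1, 20), -8)))), Mul(-1, Add(193, 450))) = Add(Add(Rational(842, 5), Mul(Rational(1, 5), Add(Rational(-19, 20), Rational(2, 5)))), Mul(-1, 643)) = Add(Add(Rational(842, 5), Mul(Rational(1, 5), Rational(-11, 20))), -643) = Add(Add(Rational(842, 5), Rational(-11, 100)), -643) = Add(Rational(16829, 100), -643) = Rational(-47471, 100)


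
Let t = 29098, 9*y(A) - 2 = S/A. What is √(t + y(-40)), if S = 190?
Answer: √1047517/6 ≈ 170.58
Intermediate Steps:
y(A) = 2/9 + 190/(9*A) (y(A) = 2/9 + (190/A)/9 = 2/9 + 190/(9*A))
√(t + y(-40)) = √(29098 + (2/9)*(95 - 40)/(-40)) = √(29098 + (2/9)*(-1/40)*55) = √(29098 - 11/36) = √(1047517/36) = √1047517/6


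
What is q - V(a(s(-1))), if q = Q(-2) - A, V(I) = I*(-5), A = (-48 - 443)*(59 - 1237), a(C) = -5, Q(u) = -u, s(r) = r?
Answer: -578421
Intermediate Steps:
A = 578398 (A = -491*(-1178) = 578398)
V(I) = -5*I
q = -578396 (q = -1*(-2) - 1*578398 = 2 - 578398 = -578396)
q - V(a(s(-1))) = -578396 - (-5)*(-5) = -578396 - 1*25 = -578396 - 25 = -578421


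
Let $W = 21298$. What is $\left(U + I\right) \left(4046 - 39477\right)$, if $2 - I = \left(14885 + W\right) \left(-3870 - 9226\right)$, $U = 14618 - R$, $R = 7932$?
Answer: $-16789307299336$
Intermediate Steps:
$U = 6686$ ($U = 14618 - 7932 = 6686$)
$I = 473852570$ ($I = 2 - \left(14885 + 21298\right) \left(-3870 - 9226\right) = 2 - 36183 \left(-13096\right) = 2 - -473852568 = 2 + 473852568 = 473852570$)
$\left(U + I\right) \left(4046 - 39477\right) = \left(6686 + 473852570\right) \left(4046 - 39477\right) = 473859256 \left(-35431\right) = -16789307299336$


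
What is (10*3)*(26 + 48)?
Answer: 2220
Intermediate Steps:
(10*3)*(26 + 48) = 30*74 = 2220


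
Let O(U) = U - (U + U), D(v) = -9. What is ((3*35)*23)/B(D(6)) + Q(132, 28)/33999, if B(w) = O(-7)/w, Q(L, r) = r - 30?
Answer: -105566897/33999 ≈ -3105.0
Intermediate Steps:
Q(L, r) = -30 + r
O(U) = -U (O(U) = U - 2*U = -U)
B(w) = 7/w (B(w) = (-1*(-7))/w = 7/w)
((3*35)*23)/B(D(6)) + Q(132, 28)/33999 = ((3*35)*23)/((7/(-9))) + (-30 + 28)/33999 = (105*23)/((7*(-⅑))) - 2*1/33999 = 2415/(-7/9) - 2/33999 = 2415*(-9/7) - 2/33999 = -3105 - 2/33999 = -105566897/33999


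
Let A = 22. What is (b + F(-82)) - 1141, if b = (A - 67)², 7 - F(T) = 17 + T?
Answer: 956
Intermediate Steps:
F(T) = -10 - T (F(T) = 7 - (17 + T) = 7 + (-17 - T) = -10 - T)
b = 2025 (b = (22 - 67)² = (-45)² = 2025)
(b + F(-82)) - 1141 = (2025 + (-10 - 1*(-82))) - 1141 = (2025 + (-10 + 82)) - 1141 = (2025 + 72) - 1141 = 2097 - 1141 = 956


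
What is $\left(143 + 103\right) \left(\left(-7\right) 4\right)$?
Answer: $-6888$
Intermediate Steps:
$\left(143 + 103\right) \left(\left(-7\right) 4\right) = 246 \left(-28\right) = -6888$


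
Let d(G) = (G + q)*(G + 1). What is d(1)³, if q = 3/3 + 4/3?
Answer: 8000/27 ≈ 296.30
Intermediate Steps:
q = 7/3 (q = 3*(⅓) + 4*(⅓) = 1 + 4/3 = 7/3 ≈ 2.3333)
d(G) = (1 + G)*(7/3 + G) (d(G) = (G + 7/3)*(G + 1) = (7/3 + G)*(1 + G) = (1 + G)*(7/3 + G))
d(1)³ = (7/3 + 1² + (10/3)*1)³ = (7/3 + 1 + 10/3)³ = (20/3)³ = 8000/27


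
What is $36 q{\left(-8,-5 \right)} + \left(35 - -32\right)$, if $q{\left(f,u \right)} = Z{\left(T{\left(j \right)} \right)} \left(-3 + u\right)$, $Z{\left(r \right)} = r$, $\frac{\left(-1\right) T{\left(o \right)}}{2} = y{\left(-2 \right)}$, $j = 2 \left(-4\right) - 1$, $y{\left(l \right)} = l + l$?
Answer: $-2237$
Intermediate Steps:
$y{\left(l \right)} = 2 l$
$j = -9$ ($j = -8 - 1 = -9$)
$T{\left(o \right)} = 8$ ($T{\left(o \right)} = - 2 \cdot 2 \left(-2\right) = \left(-2\right) \left(-4\right) = 8$)
$q{\left(f,u \right)} = -24 + 8 u$ ($q{\left(f,u \right)} = 8 \left(-3 + u\right) = -24 + 8 u$)
$36 q{\left(-8,-5 \right)} + \left(35 - -32\right) = 36 \left(-24 + 8 \left(-5\right)\right) + \left(35 - -32\right) = 36 \left(-24 - 40\right) + \left(35 + 32\right) = 36 \left(-64\right) + 67 = -2304 + 67 = -2237$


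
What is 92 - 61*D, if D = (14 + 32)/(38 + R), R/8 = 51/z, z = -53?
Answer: -483/803 ≈ -0.60149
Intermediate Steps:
R = -408/53 (R = 8*(51/(-53)) = 8*(51*(-1/53)) = 8*(-51/53) = -408/53 ≈ -7.6981)
D = 1219/803 (D = (14 + 32)/(38 - 408/53) = 46/(1606/53) = 46*(53/1606) = 1219/803 ≈ 1.5181)
92 - 61*D = 92 - 61*1219/803 = 92 - 74359/803 = -483/803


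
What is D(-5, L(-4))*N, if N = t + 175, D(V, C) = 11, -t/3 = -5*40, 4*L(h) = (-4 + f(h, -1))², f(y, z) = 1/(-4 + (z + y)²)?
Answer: 8525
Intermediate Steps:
f(y, z) = 1/(-4 + (y + z)²)
L(h) = (-4 + 1/(-4 + (-1 + h)²))²/4 (L(h) = (-4 + 1/(-4 + (h - 1)²))²/4 = (-4 + 1/(-4 + (-1 + h)²))²/4)
t = 600 (t = -(-15)*40 = -3*(-200) = 600)
N = 775 (N = 600 + 175 = 775)
D(-5, L(-4))*N = 11*775 = 8525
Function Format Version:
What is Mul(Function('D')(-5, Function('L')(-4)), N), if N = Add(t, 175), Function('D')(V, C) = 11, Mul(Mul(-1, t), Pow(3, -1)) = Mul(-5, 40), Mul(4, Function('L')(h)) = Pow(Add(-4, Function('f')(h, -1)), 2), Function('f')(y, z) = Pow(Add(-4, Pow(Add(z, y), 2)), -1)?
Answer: 8525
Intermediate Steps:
Function('f')(y, z) = Pow(Add(-4, Pow(Add(y, z), 2)), -1)
Function('L')(h) = Mul(Rational(1, 4), Pow(Add(-4, Pow(Add(-4, Pow(Add(-1, h), 2)), -1)), 2)) (Function('L')(h) = Mul(Rational(1, 4), Pow(Add(-4, Pow(Add(-4, Pow(Add(h, -1), 2)), -1)), 2)) = Mul(Rational(1, 4), Pow(Add(-4, Pow(Add(-4, Pow(Add(-1, h), 2)), -1)), 2)))
t = 600 (t = Mul(-3, Mul(-5, 40)) = Mul(-3, -200) = 600)
N = 775 (N = Add(600, 175) = 775)
Mul(Function('D')(-5, Function('L')(-4)), N) = Mul(11, 775) = 8525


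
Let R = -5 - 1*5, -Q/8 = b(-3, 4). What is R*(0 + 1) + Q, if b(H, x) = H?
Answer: 14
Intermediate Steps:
Q = 24 (Q = -8*(-3) = 24)
R = -10 (R = -5 - 5 = -10)
R*(0 + 1) + Q = -10*(0 + 1) + 24 = -10*1 + 24 = -10 + 24 = 14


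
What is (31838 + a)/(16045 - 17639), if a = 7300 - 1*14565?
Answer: -24573/1594 ≈ -15.416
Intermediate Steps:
a = -7265 (a = 7300 - 14565 = -7265)
(31838 + a)/(16045 - 17639) = (31838 - 7265)/(16045 - 17639) = 24573/(-1594) = 24573*(-1/1594) = -24573/1594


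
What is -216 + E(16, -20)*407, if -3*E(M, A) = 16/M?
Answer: -1055/3 ≈ -351.67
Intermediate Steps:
E(M, A) = -16/(3*M)
-216 + E(16, -20)*407 = -216 - 16/3/16*407 = -216 - 16/3*1/16*407 = -216 - ⅓*407 = -216 - 407/3 = -1055/3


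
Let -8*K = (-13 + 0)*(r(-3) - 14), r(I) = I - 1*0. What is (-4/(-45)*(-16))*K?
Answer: 1768/45 ≈ 39.289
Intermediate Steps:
r(I) = I (r(I) = I + 0 = I)
K = -221/8 (K = -(-13 + 0)*(-3 - 14)/8 = -(-13)*(-17)/8 = -⅛*221 = -221/8 ≈ -27.625)
(-4/(-45)*(-16))*K = (-4/(-45)*(-16))*(-221/8) = (-4*(-1/45)*(-16))*(-221/8) = ((4/45)*(-16))*(-221/8) = -64/45*(-221/8) = 1768/45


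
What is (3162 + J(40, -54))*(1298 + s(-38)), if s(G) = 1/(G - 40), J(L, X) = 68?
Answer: 163507445/39 ≈ 4.1925e+6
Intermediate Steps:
s(G) = 1/(-40 + G)
(3162 + J(40, -54))*(1298 + s(-38)) = (3162 + 68)*(1298 + 1/(-40 - 38)) = 3230*(1298 + 1/(-78)) = 3230*(1298 - 1/78) = 3230*(101243/78) = 163507445/39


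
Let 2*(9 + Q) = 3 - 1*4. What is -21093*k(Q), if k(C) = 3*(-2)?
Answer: 126558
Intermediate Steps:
Q = -19/2 (Q = -9 + (3 - 1*4)/2 = -9 + (3 - 4)/2 = -9 + (1/2)*(-1) = -9 - 1/2 = -19/2 ≈ -9.5000)
k(C) = -6
-21093*k(Q) = -21093*(-6) = 126558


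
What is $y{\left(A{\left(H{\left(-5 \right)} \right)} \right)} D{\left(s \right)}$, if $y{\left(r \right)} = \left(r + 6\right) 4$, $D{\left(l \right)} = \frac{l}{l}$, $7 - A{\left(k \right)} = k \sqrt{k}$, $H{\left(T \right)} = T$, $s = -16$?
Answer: $52 + 20 i \sqrt{5} \approx 52.0 + 44.721 i$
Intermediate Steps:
$A{\left(k \right)} = 7 - k^{\frac{3}{2}}$ ($A{\left(k \right)} = 7 - k \sqrt{k} = 7 - k^{\frac{3}{2}}$)
$D{\left(l \right)} = 1$
$y{\left(r \right)} = 24 + 4 r$ ($y{\left(r \right)} = \left(6 + r\right) 4 = 24 + 4 r$)
$y{\left(A{\left(H{\left(-5 \right)} \right)} \right)} D{\left(s \right)} = \left(24 + 4 \left(7 - \left(-5\right)^{\frac{3}{2}}\right)\right) 1 = \left(24 + 4 \left(7 - - 5 i \sqrt{5}\right)\right) 1 = \left(24 + 4 \left(7 + 5 i \sqrt{5}\right)\right) 1 = \left(24 + \left(28 + 20 i \sqrt{5}\right)\right) 1 = \left(52 + 20 i \sqrt{5}\right) 1 = 52 + 20 i \sqrt{5}$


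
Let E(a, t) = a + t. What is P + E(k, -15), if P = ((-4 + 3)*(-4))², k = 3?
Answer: 4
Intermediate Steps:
P = 16 (P = (-1*(-4))² = 4² = 16)
P + E(k, -15) = 16 + (3 - 15) = 16 - 12 = 4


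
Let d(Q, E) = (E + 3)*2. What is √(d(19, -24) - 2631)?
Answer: 9*I*√33 ≈ 51.701*I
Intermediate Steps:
d(Q, E) = 6 + 2*E (d(Q, E) = (3 + E)*2 = 6 + 2*E)
√(d(19, -24) - 2631) = √((6 + 2*(-24)) - 2631) = √((6 - 48) - 2631) = √(-42 - 2631) = √(-2673) = 9*I*√33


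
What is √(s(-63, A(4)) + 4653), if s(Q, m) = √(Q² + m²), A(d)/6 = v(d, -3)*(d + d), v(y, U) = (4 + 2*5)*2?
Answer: √(4653 + 21*√4105) ≈ 77.450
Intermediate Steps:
v(y, U) = 28 (v(y, U) = (4 + 10)*2 = 14*2 = 28)
A(d) = 336*d (A(d) = 6*(28*(d + d)) = 6*(28*(2*d)) = 6*(56*d) = 336*d)
√(s(-63, A(4)) + 4653) = √(√((-63)² + (336*4)²) + 4653) = √(√(3969 + 1344²) + 4653) = √(√(3969 + 1806336) + 4653) = √(√1810305 + 4653) = √(21*√4105 + 4653) = √(4653 + 21*√4105)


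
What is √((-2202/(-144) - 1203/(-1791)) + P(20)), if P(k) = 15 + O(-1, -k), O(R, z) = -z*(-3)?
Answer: I*√165582726/2388 ≈ 5.3886*I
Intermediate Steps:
O(R, z) = 3*z
P(k) = 15 - 3*k (P(k) = 15 + 3*(-k) = 15 - 3*k)
√((-2202/(-144) - 1203/(-1791)) + P(20)) = √((-2202/(-144) - 1203/(-1791)) + (15 - 3*20)) = √((-2202*(-1/144) - 1203*(-1/1791)) + (15 - 60)) = √((367/24 + 401/597) - 45) = √(76241/4776 - 45) = √(-138679/4776) = I*√165582726/2388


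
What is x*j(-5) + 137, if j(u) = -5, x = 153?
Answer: -628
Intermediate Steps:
x*j(-5) + 137 = 153*(-5) + 137 = -765 + 137 = -628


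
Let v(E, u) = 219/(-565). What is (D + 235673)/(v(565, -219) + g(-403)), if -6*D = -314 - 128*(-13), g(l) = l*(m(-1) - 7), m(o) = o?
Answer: 133028120/1821341 ≈ 73.039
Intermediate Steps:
v(E, u) = -219/565 (v(E, u) = 219*(-1/565) = -219/565)
g(l) = -8*l (g(l) = l*(-1 - 7) = l*(-8) = -8*l)
D = -225 (D = -(-314 - 128*(-13))/6 = -(-314 + 1664)/6 = -⅙*1350 = -225)
(D + 235673)/(v(565, -219) + g(-403)) = (-225 + 235673)/(-219/565 - 8*(-403)) = 235448/(-219/565 + 3224) = 235448/(1821341/565) = 235448*(565/1821341) = 133028120/1821341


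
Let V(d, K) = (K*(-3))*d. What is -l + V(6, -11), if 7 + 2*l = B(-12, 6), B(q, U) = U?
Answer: 397/2 ≈ 198.50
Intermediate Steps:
V(d, K) = -3*K*d (V(d, K) = (-3*K)*d = -3*K*d)
l = -½ (l = -7/2 + (½)*6 = -7/2 + 3 = -½ ≈ -0.50000)
-l + V(6, -11) = -1*(-½) - 3*(-11)*6 = ½ + 198 = 397/2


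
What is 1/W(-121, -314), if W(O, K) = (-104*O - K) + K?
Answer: 1/12584 ≈ 7.9466e-5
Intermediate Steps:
W(O, K) = -104*O (W(O, K) = (-K - 104*O) + K = -104*O)
1/W(-121, -314) = 1/(-104*(-121)) = 1/12584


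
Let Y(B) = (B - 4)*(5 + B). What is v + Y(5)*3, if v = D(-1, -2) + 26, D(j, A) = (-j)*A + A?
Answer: 52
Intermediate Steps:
Y(B) = (-4 + B)*(5 + B)
D(j, A) = A - A*j (D(j, A) = -A*j + A = A - A*j)
v = 22 (v = -2*(1 - 1*(-1)) + 26 = -2*(1 + 1) + 26 = -2*2 + 26 = -4 + 26 = 22)
v + Y(5)*3 = 22 + (-20 + 5 + 5**2)*3 = 22 + (-20 + 5 + 25)*3 = 22 + 10*3 = 22 + 30 = 52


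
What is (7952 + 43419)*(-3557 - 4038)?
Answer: -390162745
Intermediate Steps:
(7952 + 43419)*(-3557 - 4038) = 51371*(-7595) = -390162745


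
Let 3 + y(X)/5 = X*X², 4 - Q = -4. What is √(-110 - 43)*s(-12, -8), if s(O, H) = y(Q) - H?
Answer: 7659*I*√17 ≈ 31579.0*I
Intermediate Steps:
Q = 8 (Q = 4 - 1*(-4) = 4 + 4 = 8)
y(X) = -15 + 5*X³ (y(X) = -15 + 5*(X*X²) = -15 + 5*X³)
s(O, H) = 2545 - H (s(O, H) = (-15 + 5*8³) - H = (-15 + 5*512) - H = (-15 + 2560) - H = 2545 - H)
√(-110 - 43)*s(-12, -8) = √(-110 - 43)*(2545 - 1*(-8)) = √(-153)*(2545 + 8) = (3*I*√17)*2553 = 7659*I*√17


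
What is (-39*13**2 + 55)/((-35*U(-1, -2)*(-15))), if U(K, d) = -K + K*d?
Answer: -6536/1575 ≈ -4.1498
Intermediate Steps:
(-39*13**2 + 55)/((-35*U(-1, -2)*(-15))) = (-39*13**2 + 55)/((-(-35)*(-1 - 2)*(-15))) = (-39*169 + 55)/((-(-35)*(-3)*(-15))) = (-6591 + 55)/((-35*3*(-15))) = -6536/((-105*(-15))) = -6536/1575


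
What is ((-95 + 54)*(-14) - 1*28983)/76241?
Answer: -28409/76241 ≈ -0.37262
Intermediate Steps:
((-95 + 54)*(-14) - 1*28983)/76241 = (-41*(-14) - 28983)*(1/76241) = (574 - 28983)*(1/76241) = -28409*1/76241 = -28409/76241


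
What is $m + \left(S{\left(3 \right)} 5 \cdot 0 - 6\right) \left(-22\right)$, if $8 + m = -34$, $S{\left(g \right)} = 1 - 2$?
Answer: $90$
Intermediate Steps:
$S{\left(g \right)} = -1$
$m = -42$ ($m = -8 - 34 = -42$)
$m + \left(S{\left(3 \right)} 5 \cdot 0 - 6\right) \left(-22\right) = -42 + \left(- 5 \cdot 0 - 6\right) \left(-22\right) = -42 + \left(\left(-1\right) 0 - 6\right) \left(-22\right) = -42 + \left(0 - 6\right) \left(-22\right) = -42 - -132 = -42 + 132 = 90$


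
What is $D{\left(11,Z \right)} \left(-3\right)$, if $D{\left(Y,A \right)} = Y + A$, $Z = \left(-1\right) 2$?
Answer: $-27$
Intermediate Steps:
$Z = -2$
$D{\left(Y,A \right)} = A + Y$
$D{\left(11,Z \right)} \left(-3\right) = \left(-2 + 11\right) \left(-3\right) = 9 \left(-3\right) = -27$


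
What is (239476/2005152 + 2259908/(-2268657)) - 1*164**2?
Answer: -10196162434408369/379083510072 ≈ -26897.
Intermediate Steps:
(239476/2005152 + 2259908/(-2268657)) - 1*164**2 = (239476*(1/2005152) + 2259908*(-1/2268657)) - 1*26896 = (59869/501288 - 2259908/2268657) - 26896 = -332347511857/379083510072 - 26896 = -10196162434408369/379083510072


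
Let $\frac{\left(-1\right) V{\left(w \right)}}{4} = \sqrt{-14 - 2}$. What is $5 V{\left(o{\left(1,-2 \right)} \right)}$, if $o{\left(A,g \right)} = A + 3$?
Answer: $- 80 i \approx - 80.0 i$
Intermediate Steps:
$o{\left(A,g \right)} = 3 + A$
$V{\left(w \right)} = - 16 i$ ($V{\left(w \right)} = - 4 \sqrt{-14 - 2} = - 4 \sqrt{-16} = - 4 \cdot 4 i = - 16 i$)
$5 V{\left(o{\left(1,-2 \right)} \right)} = 5 \left(- 16 i\right) = - 80 i$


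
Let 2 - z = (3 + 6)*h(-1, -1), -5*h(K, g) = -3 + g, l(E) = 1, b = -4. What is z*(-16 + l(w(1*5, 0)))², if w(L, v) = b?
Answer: -1170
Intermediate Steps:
w(L, v) = -4
h(K, g) = ⅗ - g/5 (h(K, g) = -(-3 + g)/5 = ⅗ - g/5)
z = -26/5 (z = 2 - (3 + 6)*(⅗ - ⅕*(-1)) = 2 - 9*(⅗ + ⅕) = 2 - 9*4/5 = 2 - 1*36/5 = 2 - 36/5 = -26/5 ≈ -5.2000)
z*(-16 + l(w(1*5, 0)))² = -26*(-16 + 1)²/5 = -26/5*(-15)² = -26/5*225 = -1170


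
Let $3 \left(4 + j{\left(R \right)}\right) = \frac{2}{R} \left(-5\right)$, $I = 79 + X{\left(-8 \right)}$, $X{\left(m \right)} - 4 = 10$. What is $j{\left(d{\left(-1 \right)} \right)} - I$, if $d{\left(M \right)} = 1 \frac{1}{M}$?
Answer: $- \frac{281}{3} \approx -93.667$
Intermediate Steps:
$d{\left(M \right)} = \frac{1}{M}$
$X{\left(m \right)} = 14$ ($X{\left(m \right)} = 4 + 10 = 14$)
$I = 93$ ($I = 79 + 14 = 93$)
$j{\left(R \right)} = -4 - \frac{10}{3 R}$ ($j{\left(R \right)} = -4 + \frac{\frac{2}{R} \left(-5\right)}{3} = -4 + \frac{\left(-10\right) \frac{1}{R}}{3} = -4 - \frac{10}{3 R}$)
$j{\left(d{\left(-1 \right)} \right)} - I = \left(-4 - \frac{10}{3 \frac{1}{-1}}\right) - 93 = \left(-4 - \frac{10}{3 \left(-1\right)}\right) - 93 = \left(-4 - - \frac{10}{3}\right) - 93 = \left(-4 + \frac{10}{3}\right) - 93 = - \frac{2}{3} - 93 = - \frac{281}{3}$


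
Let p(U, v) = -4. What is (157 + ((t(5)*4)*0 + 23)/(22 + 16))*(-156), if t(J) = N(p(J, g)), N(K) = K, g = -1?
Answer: -467142/19 ≈ -24586.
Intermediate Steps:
t(J) = -4
(157 + ((t(5)*4)*0 + 23)/(22 + 16))*(-156) = (157 + (-4*4*0 + 23)/(22 + 16))*(-156) = (157 + (-16*0 + 23)/38)*(-156) = (157 + (0 + 23)*(1/38))*(-156) = (157 + 23*(1/38))*(-156) = (157 + 23/38)*(-156) = (5989/38)*(-156) = -467142/19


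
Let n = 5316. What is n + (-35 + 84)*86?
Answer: 9530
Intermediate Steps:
n + (-35 + 84)*86 = 5316 + (-35 + 84)*86 = 5316 + 49*86 = 5316 + 4214 = 9530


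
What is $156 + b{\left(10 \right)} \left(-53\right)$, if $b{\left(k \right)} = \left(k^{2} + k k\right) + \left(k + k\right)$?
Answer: $-11504$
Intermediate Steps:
$b{\left(k \right)} = 2 k + 2 k^{2}$ ($b{\left(k \right)} = \left(k^{2} + k^{2}\right) + 2 k = 2 k^{2} + 2 k = 2 k + 2 k^{2}$)
$156 + b{\left(10 \right)} \left(-53\right) = 156 + 2 \cdot 10 \left(1 + 10\right) \left(-53\right) = 156 + 2 \cdot 10 \cdot 11 \left(-53\right) = 156 + 220 \left(-53\right) = 156 - 11660 = -11504$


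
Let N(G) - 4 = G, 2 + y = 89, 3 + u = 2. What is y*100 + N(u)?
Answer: 8703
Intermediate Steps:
u = -1 (u = -3 + 2 = -1)
y = 87 (y = -2 + 89 = 87)
N(G) = 4 + G
y*100 + N(u) = 87*100 + (4 - 1) = 8700 + 3 = 8703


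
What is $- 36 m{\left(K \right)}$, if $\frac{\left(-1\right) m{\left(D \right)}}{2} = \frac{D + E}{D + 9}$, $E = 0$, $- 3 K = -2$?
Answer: $\frac{144}{29} \approx 4.9655$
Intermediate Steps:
$K = \frac{2}{3}$ ($K = \left(- \frac{1}{3}\right) \left(-2\right) = \frac{2}{3} \approx 0.66667$)
$m{\left(D \right)} = - \frac{2 D}{9 + D}$ ($m{\left(D \right)} = - 2 \frac{D + 0}{D + 9} = - 2 \frac{D}{9 + D} = - \frac{2 D}{9 + D}$)
$- 36 m{\left(K \right)} = - 36 \left(\left(-2\right) \frac{2}{3} \frac{1}{9 + \frac{2}{3}}\right) = - 36 \left(\left(-2\right) \frac{2}{3} \frac{1}{\frac{29}{3}}\right) = - 36 \left(\left(-2\right) \frac{2}{3} \cdot \frac{3}{29}\right) = \left(-36\right) \left(- \frac{4}{29}\right) = \frac{144}{29}$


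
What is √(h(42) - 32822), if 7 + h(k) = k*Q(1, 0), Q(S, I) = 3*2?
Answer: I*√32577 ≈ 180.49*I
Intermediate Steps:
Q(S, I) = 6
h(k) = -7 + 6*k (h(k) = -7 + k*6 = -7 + 6*k)
√(h(42) - 32822) = √((-7 + 6*42) - 32822) = √((-7 + 252) - 32822) = √(245 - 32822) = √(-32577) = I*√32577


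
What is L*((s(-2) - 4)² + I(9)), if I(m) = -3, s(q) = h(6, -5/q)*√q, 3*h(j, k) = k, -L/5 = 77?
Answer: -80465/18 + 7700*I*√2/3 ≈ -4470.3 + 3629.8*I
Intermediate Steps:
L = -385 (L = -5*77 = -385)
h(j, k) = k/3
s(q) = -5/(3*√q) (s(q) = ((-5/q)/3)*√q = (-5/(3*q))*√q = -5/(3*√q))
L*((s(-2) - 4)² + I(9)) = -385*((-(-5)*I*√2/6 - 4)² - 3) = -385*((5*I*√2/6 - 4)² - 3) = -385*((-4 + 5*I*√2/6)² - 3) = -385*(-3 + (-4 + 5*I*√2/6)²) = 1155 - 385*(-4 + 5*I*√2/6)²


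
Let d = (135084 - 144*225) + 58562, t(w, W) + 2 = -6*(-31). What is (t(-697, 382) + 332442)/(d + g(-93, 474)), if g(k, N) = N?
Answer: 166313/80860 ≈ 2.0568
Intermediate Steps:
t(w, W) = 184 (t(w, W) = -2 - 6*(-31) = -2 + 186 = 184)
d = 161246 (d = (135084 - 32400) + 58562 = 102684 + 58562 = 161246)
(t(-697, 382) + 332442)/(d + g(-93, 474)) = (184 + 332442)/(161246 + 474) = 332626/161720 = 332626*(1/161720) = 166313/80860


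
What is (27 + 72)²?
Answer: 9801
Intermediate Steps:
(27 + 72)² = 99² = 9801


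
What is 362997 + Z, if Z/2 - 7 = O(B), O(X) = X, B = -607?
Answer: 361797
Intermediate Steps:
Z = -1200 (Z = 14 + 2*(-607) = 14 - 1214 = -1200)
362997 + Z = 362997 - 1200 = 361797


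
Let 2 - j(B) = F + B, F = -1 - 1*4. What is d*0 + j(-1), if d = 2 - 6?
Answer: 8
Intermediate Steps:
F = -5 (F = -1 - 4 = -5)
d = -4
j(B) = 7 - B (j(B) = 2 - (-5 + B) = 2 + (5 - B) = 7 - B)
d*0 + j(-1) = -4*0 + (7 - 1*(-1)) = 0 + (7 + 1) = 0 + 8 = 8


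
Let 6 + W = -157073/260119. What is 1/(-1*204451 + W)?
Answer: -260119/53183307456 ≈ -4.8910e-6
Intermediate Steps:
W = -1717787/260119 (W = -6 - 157073/260119 = -1717787/260119 ≈ -6.6039)
1/(-1*204451 + W) = 1/(-1*204451 - 1717787/260119) = 1/(-204451 - 1717787/260119) = 1/(-53183307456/260119) = -260119/53183307456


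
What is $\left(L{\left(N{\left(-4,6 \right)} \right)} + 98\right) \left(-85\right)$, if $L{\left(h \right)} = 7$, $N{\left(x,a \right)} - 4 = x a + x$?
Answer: $-8925$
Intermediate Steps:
$N{\left(x,a \right)} = 4 + x + a x$ ($N{\left(x,a \right)} = 4 + \left(x a + x\right) = 4 + \left(a x + x\right) = 4 + \left(x + a x\right) = 4 + x + a x$)
$\left(L{\left(N{\left(-4,6 \right)} \right)} + 98\right) \left(-85\right) = \left(7 + 98\right) \left(-85\right) = 105 \left(-85\right) = -8925$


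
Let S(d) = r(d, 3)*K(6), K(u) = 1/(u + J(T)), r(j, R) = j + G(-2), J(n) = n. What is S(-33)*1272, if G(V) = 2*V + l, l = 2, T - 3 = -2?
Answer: -6360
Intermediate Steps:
T = 1 (T = 3 - 2 = 1)
G(V) = 2 + 2*V (G(V) = 2*V + 2 = 2 + 2*V)
r(j, R) = -2 + j (r(j, R) = j + (2 + 2*(-2)) = j + (2 - 4) = j - 2 = -2 + j)
K(u) = 1/(1 + u) (K(u) = 1/(u + 1) = 1/(1 + u))
S(d) = -2/7 + d/7 (S(d) = (-2 + d)/(1 + 6) = (-2 + d)/7 = (-2 + d)*(1/7) = -2/7 + d/7)
S(-33)*1272 = (-2/7 + (1/7)*(-33))*1272 = (-2/7 - 33/7)*1272 = -5*1272 = -6360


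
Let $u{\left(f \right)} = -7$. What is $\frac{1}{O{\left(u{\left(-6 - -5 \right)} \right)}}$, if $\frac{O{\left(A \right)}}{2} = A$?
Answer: $- \frac{1}{14} \approx -0.071429$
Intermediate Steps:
$O{\left(A \right)} = 2 A$
$\frac{1}{O{\left(u{\left(-6 - -5 \right)} \right)}} = \frac{1}{2 \left(-7\right)} = \frac{1}{-14} = - \frac{1}{14}$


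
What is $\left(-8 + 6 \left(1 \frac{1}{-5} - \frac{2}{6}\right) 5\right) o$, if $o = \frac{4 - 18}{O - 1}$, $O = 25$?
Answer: $14$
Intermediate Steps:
$o = - \frac{7}{12}$ ($o = \frac{4 - 18}{25 - 1} = - \frac{14}{24} = \left(-14\right) \frac{1}{24} = - \frac{7}{12} \approx -0.58333$)
$\left(-8 + 6 \left(1 \frac{1}{-5} - \frac{2}{6}\right) 5\right) o = \left(-8 + 6 \left(1 \frac{1}{-5} - \frac{2}{6}\right) 5\right) \left(- \frac{7}{12}\right) = \left(-8 + 6 \left(1 \left(- \frac{1}{5}\right) - \frac{1}{3}\right) 5\right) \left(- \frac{7}{12}\right) = \left(-8 + 6 \left(- \frac{1}{5} - \frac{1}{3}\right) 5\right) \left(- \frac{7}{12}\right) = \left(-8 + 6 \left(- \frac{8}{15}\right) 5\right) \left(- \frac{7}{12}\right) = \left(-8 - 16\right) \left(- \frac{7}{12}\right) = \left(-24\right) \left(- \frac{7}{12}\right) = 14$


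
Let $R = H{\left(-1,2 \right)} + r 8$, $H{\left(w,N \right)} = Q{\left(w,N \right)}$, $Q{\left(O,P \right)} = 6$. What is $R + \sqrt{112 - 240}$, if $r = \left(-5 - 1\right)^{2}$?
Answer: $294 + 8 i \sqrt{2} \approx 294.0 + 11.314 i$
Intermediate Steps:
$H{\left(w,N \right)} = 6$
$r = 36$ ($r = \left(-6\right)^{2} = 36$)
$R = 294$ ($R = 6 + 36 \cdot 8 = 6 + 288 = 294$)
$R + \sqrt{112 - 240} = 294 + \sqrt{112 - 240} = 294 + \sqrt{-128} = 294 + 8 i \sqrt{2}$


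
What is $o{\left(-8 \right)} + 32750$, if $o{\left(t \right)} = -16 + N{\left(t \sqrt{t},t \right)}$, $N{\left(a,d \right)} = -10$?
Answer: $32724$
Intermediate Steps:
$o{\left(t \right)} = -26$ ($o{\left(t \right)} = -16 - 10 = -26$)
$o{\left(-8 \right)} + 32750 = -26 + 32750 = 32724$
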